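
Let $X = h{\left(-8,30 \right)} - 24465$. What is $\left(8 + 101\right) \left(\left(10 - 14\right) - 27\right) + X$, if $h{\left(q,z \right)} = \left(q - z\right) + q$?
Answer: $-27890$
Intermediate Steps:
$h{\left(q,z \right)} = - z + 2 q$
$X = -24511$ ($X = \left(\left(-1\right) 30 + 2 \left(-8\right)\right) - 24465 = \left(-30 - 16\right) - 24465 = -46 - 24465 = -24511$)
$\left(8 + 101\right) \left(\left(10 - 14\right) - 27\right) + X = \left(8 + 101\right) \left(\left(10 - 14\right) - 27\right) - 24511 = 109 \left(-4 - 27\right) - 24511 = 109 \left(-31\right) - 24511 = -3379 - 24511 = -27890$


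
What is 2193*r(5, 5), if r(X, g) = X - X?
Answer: 0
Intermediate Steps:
r(X, g) = 0
2193*r(5, 5) = 2193*0 = 0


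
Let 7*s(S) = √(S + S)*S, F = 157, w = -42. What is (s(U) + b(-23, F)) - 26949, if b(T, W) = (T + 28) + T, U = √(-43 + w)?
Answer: -26967 + √2*85^(¾)*I^(3/2)/7 ≈ -26971.0 + 3.9991*I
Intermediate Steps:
U = I*√85 (U = √(-43 - 42) = √(-85) = I*√85 ≈ 9.2195*I)
s(S) = √2*S^(3/2)/7 (s(S) = (√(S + S)*S)/7 = (√(2*S)*S)/7 = ((√2*√S)*S)/7 = (√2*S^(3/2))/7 = √2*S^(3/2)/7)
b(T, W) = 28 + 2*T (b(T, W) = (28 + T) + T = 28 + 2*T)
(s(U) + b(-23, F)) - 26949 = (√2*(I*√85)^(3/2)/7 + (28 + 2*(-23))) - 26949 = (√2*(85^(¾)*I^(3/2))/7 + (28 - 46)) - 26949 = (√2*85^(¾)*I^(3/2)/7 - 18) - 26949 = (-18 + √2*85^(¾)*I^(3/2)/7) - 26949 = -26967 + √2*85^(¾)*I^(3/2)/7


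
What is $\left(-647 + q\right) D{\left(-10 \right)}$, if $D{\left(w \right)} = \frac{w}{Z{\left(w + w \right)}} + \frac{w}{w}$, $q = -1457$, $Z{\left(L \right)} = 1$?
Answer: $18936$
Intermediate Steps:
$D{\left(w \right)} = 1 + w$ ($D{\left(w \right)} = \frac{w}{1} + \frac{w}{w} = w 1 + 1 = w + 1 = 1 + w$)
$\left(-647 + q\right) D{\left(-10 \right)} = \left(-647 - 1457\right) \left(1 - 10\right) = \left(-2104\right) \left(-9\right) = 18936$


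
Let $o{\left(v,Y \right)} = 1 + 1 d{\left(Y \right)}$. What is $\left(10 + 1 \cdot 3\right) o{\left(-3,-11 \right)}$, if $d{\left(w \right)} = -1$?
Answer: $0$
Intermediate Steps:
$o{\left(v,Y \right)} = 0$ ($o{\left(v,Y \right)} = 1 + 1 \left(-1\right) = 1 - 1 = 0$)
$\left(10 + 1 \cdot 3\right) o{\left(-3,-11 \right)} = \left(10 + 1 \cdot 3\right) 0 = \left(10 + 3\right) 0 = 13 \cdot 0 = 0$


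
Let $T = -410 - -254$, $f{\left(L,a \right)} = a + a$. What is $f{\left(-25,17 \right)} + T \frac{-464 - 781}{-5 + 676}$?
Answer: $\frac{217034}{671} \approx 323.45$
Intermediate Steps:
$f{\left(L,a \right)} = 2 a$
$T = -156$ ($T = -410 + 254 = -156$)
$f{\left(-25,17 \right)} + T \frac{-464 - 781}{-5 + 676} = 2 \cdot 17 - 156 \frac{-464 - 781}{-5 + 676} = 34 - 156 \left(- \frac{1245}{671}\right) = 34 - 156 \left(\left(-1245\right) \frac{1}{671}\right) = 34 - - \frac{194220}{671} = 34 + \frac{194220}{671} = \frac{217034}{671}$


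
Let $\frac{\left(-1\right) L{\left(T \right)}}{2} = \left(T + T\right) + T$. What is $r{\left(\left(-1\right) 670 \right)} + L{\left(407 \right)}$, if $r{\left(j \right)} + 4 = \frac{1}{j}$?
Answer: $- \frac{1638821}{670} \approx -2446.0$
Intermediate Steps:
$L{\left(T \right)} = - 6 T$ ($L{\left(T \right)} = - 2 \left(\left(T + T\right) + T\right) = - 2 \left(2 T + T\right) = - 2 \cdot 3 T = - 6 T$)
$r{\left(j \right)} = -4 + \frac{1}{j}$
$r{\left(\left(-1\right) 670 \right)} + L{\left(407 \right)} = \left(-4 + \frac{1}{\left(-1\right) 670}\right) - 2442 = \left(-4 + \frac{1}{-670}\right) - 2442 = \left(-4 - \frac{1}{670}\right) - 2442 = - \frac{2681}{670} - 2442 = - \frac{1638821}{670}$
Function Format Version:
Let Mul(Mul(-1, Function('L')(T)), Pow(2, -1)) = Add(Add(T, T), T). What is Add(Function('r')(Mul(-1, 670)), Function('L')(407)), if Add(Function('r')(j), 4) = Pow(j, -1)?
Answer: Rational(-1638821, 670) ≈ -2446.0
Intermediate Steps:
Function('L')(T) = Mul(-6, T) (Function('L')(T) = Mul(-2, Add(Add(T, T), T)) = Mul(-2, Add(Mul(2, T), T)) = Mul(-2, Mul(3, T)) = Mul(-6, T))
Function('r')(j) = Add(-4, Pow(j, -1))
Add(Function('r')(Mul(-1, 670)), Function('L')(407)) = Add(Add(-4, Pow(Mul(-1, 670), -1)), Mul(-6, 407)) = Add(Add(-4, Pow(-670, -1)), -2442) = Add(Add(-4, Rational(-1, 670)), -2442) = Add(Rational(-2681, 670), -2442) = Rational(-1638821, 670)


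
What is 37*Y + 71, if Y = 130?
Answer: 4881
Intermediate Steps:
37*Y + 71 = 37*130 + 71 = 4810 + 71 = 4881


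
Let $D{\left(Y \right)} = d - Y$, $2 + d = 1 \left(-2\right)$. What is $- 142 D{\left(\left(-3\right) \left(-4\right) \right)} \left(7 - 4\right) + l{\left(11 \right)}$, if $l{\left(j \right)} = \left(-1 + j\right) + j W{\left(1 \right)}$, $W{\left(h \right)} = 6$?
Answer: $6892$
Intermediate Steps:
$d = -4$ ($d = -2 + 1 \left(-2\right) = -2 - 2 = -4$)
$D{\left(Y \right)} = -4 - Y$
$l{\left(j \right)} = -1 + 7 j$ ($l{\left(j \right)} = \left(-1 + j\right) + j 6 = \left(-1 + j\right) + 6 j = -1 + 7 j$)
$- 142 D{\left(\left(-3\right) \left(-4\right) \right)} \left(7 - 4\right) + l{\left(11 \right)} = - 142 \left(-4 - \left(-3\right) \left(-4\right)\right) \left(7 - 4\right) + \left(-1 + 7 \cdot 11\right) = - 142 \left(-4 - 12\right) 3 + \left(-1 + 77\right) = - 142 \left(-4 - 12\right) 3 + 76 = - 142 \left(\left(-16\right) 3\right) + 76 = \left(-142\right) \left(-48\right) + 76 = 6816 + 76 = 6892$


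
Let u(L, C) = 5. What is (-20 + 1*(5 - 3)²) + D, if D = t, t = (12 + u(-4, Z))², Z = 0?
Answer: 273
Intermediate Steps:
t = 289 (t = (12 + 5)² = 17² = 289)
D = 289
(-20 + 1*(5 - 3)²) + D = (-20 + 1*(5 - 3)²) + 289 = (-20 + 1*2²) + 289 = (-20 + 1*4) + 289 = (-20 + 4) + 289 = -16 + 289 = 273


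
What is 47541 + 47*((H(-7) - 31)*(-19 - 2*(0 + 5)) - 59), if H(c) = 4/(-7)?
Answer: 614599/7 ≈ 87800.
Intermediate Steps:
H(c) = -4/7 (H(c) = 4*(-⅐) = -4/7)
47541 + 47*((H(-7) - 31)*(-19 - 2*(0 + 5)) - 59) = 47541 + 47*((-4/7 - 31)*(-19 - 2*(0 + 5)) - 59) = 47541 + 47*(-221*(-19 - 2*5)/7 - 59) = 47541 + 47*(-221*(-19 - 10)/7 - 59) = 47541 + 47*(-221/7*(-29) - 59) = 47541 + 47*(6409/7 - 59) = 47541 + 47*(5996/7) = 47541 + 281812/7 = 614599/7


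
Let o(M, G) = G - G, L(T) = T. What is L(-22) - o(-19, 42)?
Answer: -22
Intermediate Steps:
o(M, G) = 0
L(-22) - o(-19, 42) = -22 - 1*0 = -22 + 0 = -22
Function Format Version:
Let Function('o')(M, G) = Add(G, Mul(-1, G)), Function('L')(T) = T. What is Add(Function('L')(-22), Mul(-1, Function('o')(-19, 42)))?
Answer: -22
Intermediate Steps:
Function('o')(M, G) = 0
Add(Function('L')(-22), Mul(-1, Function('o')(-19, 42))) = Add(-22, Mul(-1, 0)) = Add(-22, 0) = -22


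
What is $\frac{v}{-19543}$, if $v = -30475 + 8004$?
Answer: $\frac{22471}{19543} \approx 1.1498$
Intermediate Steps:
$v = -22471$
$\frac{v}{-19543} = - \frac{22471}{-19543} = \left(-22471\right) \left(- \frac{1}{19543}\right) = \frac{22471}{19543}$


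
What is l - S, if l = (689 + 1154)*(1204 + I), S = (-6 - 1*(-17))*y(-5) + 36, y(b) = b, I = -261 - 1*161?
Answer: 1441245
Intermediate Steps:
I = -422 (I = -261 - 161 = -422)
S = -19 (S = (-6 - 1*(-17))*(-5) + 36 = (-6 + 17)*(-5) + 36 = 11*(-5) + 36 = -55 + 36 = -19)
l = 1441226 (l = (689 + 1154)*(1204 - 422) = 1843*782 = 1441226)
l - S = 1441226 - 1*(-19) = 1441226 + 19 = 1441245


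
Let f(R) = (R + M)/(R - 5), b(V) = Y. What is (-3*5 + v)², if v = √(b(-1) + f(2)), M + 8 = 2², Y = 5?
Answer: (45 - √51)²/9 ≈ 159.25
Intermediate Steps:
M = -4 (M = -8 + 2² = -8 + 4 = -4)
b(V) = 5
f(R) = (-4 + R)/(-5 + R) (f(R) = (R - 4)/(R - 5) = (-4 + R)/(-5 + R))
v = √51/3 (v = √(5 + (-4 + 2)/(-5 + 2)) = √(5 - 2/(-3)) = √(5 - ⅓*(-2)) = √(5 + ⅔) = √(17/3) = √51/3 ≈ 2.3805)
(-3*5 + v)² = (-3*5 + √51/3)² = (-15 + √51/3)²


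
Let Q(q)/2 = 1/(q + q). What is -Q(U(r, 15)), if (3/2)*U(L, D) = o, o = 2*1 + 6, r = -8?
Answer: -3/16 ≈ -0.18750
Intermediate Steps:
o = 8 (o = 2 + 6 = 8)
U(L, D) = 16/3 (U(L, D) = (⅔)*8 = 16/3)
Q(q) = 1/q (Q(q) = 2/(q + q) = 2/((2*q)) = 2*(1/(2*q)) = 1/q)
-Q(U(r, 15)) = -1/16/3 = -1*3/16 = -3/16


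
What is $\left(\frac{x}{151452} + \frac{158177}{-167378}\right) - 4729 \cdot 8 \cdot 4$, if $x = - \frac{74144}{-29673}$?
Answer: $- \frac{4065358192121437433}{26864379394146} \approx -1.5133 \cdot 10^{5}$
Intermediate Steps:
$x = \frac{10592}{4239}$ ($x = \left(-74144\right) \left(- \frac{1}{29673}\right) = \frac{10592}{4239} \approx 2.4987$)
$\left(\frac{x}{151452} + \frac{158177}{-167378}\right) - 4729 \cdot 8 \cdot 4 = \left(\frac{10592}{4239 \cdot 151452} + \frac{158177}{-167378}\right) - 4729 \cdot 8 \cdot 4 = \left(\frac{10592}{4239} \cdot \frac{1}{151452} + 158177 \left(- \frac{1}{167378}\right)\right) - 4729 \cdot 32 = \left(\frac{2648}{160501257} - \frac{158177}{167378}\right) - 151328 = - \frac{25387164111545}{26864379394146} - 151328 = - \frac{4065358192121437433}{26864379394146}$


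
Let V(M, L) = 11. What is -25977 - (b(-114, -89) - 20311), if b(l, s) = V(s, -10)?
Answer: -5677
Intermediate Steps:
b(l, s) = 11
-25977 - (b(-114, -89) - 20311) = -25977 - (11 - 20311) = -25977 - 1*(-20300) = -25977 + 20300 = -5677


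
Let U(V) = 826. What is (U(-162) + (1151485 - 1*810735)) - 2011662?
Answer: -1670086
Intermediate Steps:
(U(-162) + (1151485 - 1*810735)) - 2011662 = (826 + (1151485 - 1*810735)) - 2011662 = (826 + (1151485 - 810735)) - 2011662 = (826 + 340750) - 2011662 = 341576 - 2011662 = -1670086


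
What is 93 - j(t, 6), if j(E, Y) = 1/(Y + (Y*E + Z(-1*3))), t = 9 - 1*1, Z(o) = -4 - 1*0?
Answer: 4649/50 ≈ 92.980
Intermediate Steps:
Z(o) = -4 (Z(o) = -4 + 0 = -4)
t = 8 (t = 9 - 1 = 8)
j(E, Y) = 1/(-4 + Y + E*Y) (j(E, Y) = 1/(Y + (Y*E - 4)) = 1/(Y + (E*Y - 4)) = 1/(Y + (-4 + E*Y)) = 1/(-4 + Y + E*Y))
93 - j(t, 6) = 93 - 1/(-4 + 6 + 8*6) = 93 - 1/(-4 + 6 + 48) = 93 - 1/50 = 4649/50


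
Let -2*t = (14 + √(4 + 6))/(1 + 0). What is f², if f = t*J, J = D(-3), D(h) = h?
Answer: 927/2 + 63*√10 ≈ 662.72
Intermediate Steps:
J = -3
t = -7 - √10/2 (t = -(14 + √(4 + 6))/(2*(1 + 0)) = -(14 + √10)/(2*1) = -(14 + √10)/2 = -7 - √10/2 ≈ -8.5811)
f = 21 + 3*√10/2 (f = (-7 - √10/2)*(-3) = 21 + 3*√10/2 ≈ 25.743)
f² = (21 + 3*√10/2)²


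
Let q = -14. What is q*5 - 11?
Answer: -81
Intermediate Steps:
q*5 - 11 = -14*5 - 11 = -70 - 11 = -81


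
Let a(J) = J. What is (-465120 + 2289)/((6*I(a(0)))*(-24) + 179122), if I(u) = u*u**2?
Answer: -462831/179122 ≈ -2.5839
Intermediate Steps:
I(u) = u**3
(-465120 + 2289)/((6*I(a(0)))*(-24) + 179122) = (-465120 + 2289)/((6*0**3)*(-24) + 179122) = -462831/((6*0)*(-24) + 179122) = -462831/(0*(-24) + 179122) = -462831/(0 + 179122) = -462831/179122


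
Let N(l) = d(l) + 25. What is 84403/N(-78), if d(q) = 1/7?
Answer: 53711/16 ≈ 3356.9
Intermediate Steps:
d(q) = ⅐
N(l) = 176/7 (N(l) = ⅐ + 25 = 176/7)
84403/N(-78) = 84403/(176/7) = 84403*(7/176) = 53711/16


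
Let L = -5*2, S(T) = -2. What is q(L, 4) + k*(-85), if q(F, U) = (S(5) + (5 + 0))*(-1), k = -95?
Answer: 8072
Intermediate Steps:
L = -10
q(F, U) = -3 (q(F, U) = (-2 + (5 + 0))*(-1) = (-2 + 5)*(-1) = 3*(-1) = -3)
q(L, 4) + k*(-85) = -3 - 95*(-85) = -3 + 8075 = 8072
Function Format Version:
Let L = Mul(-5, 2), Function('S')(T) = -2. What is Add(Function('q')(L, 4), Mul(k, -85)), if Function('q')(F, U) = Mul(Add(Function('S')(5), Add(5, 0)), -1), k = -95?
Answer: 8072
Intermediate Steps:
L = -10
Function('q')(F, U) = -3 (Function('q')(F, U) = Mul(Add(-2, Add(5, 0)), -1) = Mul(Add(-2, 5), -1) = Mul(3, -1) = -3)
Add(Function('q')(L, 4), Mul(k, -85)) = Add(-3, Mul(-95, -85)) = Add(-3, 8075) = 8072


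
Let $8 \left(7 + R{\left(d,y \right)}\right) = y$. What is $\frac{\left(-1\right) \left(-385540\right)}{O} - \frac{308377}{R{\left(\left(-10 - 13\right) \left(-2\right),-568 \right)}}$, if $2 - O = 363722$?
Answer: $\frac{467220043}{118209} \approx 3952.5$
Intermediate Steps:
$O = -363720$ ($O = 2 - 363722 = -363720$)
$R{\left(d,y \right)} = -7 + \frac{y}{8}$
$\frac{\left(-1\right) \left(-385540\right)}{O} - \frac{308377}{R{\left(\left(-10 - 13\right) \left(-2\right),-568 \right)}} = \frac{\left(-1\right) \left(-385540\right)}{-363720} - \frac{308377}{-7 + \frac{1}{8} \left(-568\right)} = 385540 \left(- \frac{1}{363720}\right) - \frac{308377}{-7 - 71} = - \frac{19277}{18186} - \frac{308377}{-78} = - \frac{19277}{18186} - - \frac{308377}{78} = - \frac{19277}{18186} + \frac{308377}{78} = \frac{467220043}{118209}$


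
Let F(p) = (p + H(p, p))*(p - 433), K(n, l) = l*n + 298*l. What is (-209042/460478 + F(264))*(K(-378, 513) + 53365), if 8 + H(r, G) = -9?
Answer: -118455218782850/230239 ≈ -5.1449e+8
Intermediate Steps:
K(n, l) = 298*l + l*n
H(r, G) = -17 (H(r, G) = -8 - 9 = -17)
F(p) = (-433 + p)*(-17 + p) (F(p) = (p - 17)*(p - 433) = (-17 + p)*(-433 + p) = (-433 + p)*(-17 + p))
(-209042/460478 + F(264))*(K(-378, 513) + 53365) = (-209042/460478 + (7361 + 264² - 450*264))*(513*(298 - 378) + 53365) = (-209042*1/460478 + (7361 + 69696 - 118800))*(513*(-80) + 53365) = (-104521/230239 - 41743)*(-41040 + 53365) = -9610971098/230239*12325 = -118455218782850/230239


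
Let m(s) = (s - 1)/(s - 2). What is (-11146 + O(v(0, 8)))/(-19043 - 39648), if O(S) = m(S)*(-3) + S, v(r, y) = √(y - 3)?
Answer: 11155/58691 + 2*√5/58691 ≈ 0.19014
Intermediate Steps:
v(r, y) = √(-3 + y)
m(s) = (-1 + s)/(-2 + s)
O(S) = S - 3*(-1 + S)/(-2 + S) (O(S) = ((-1 + S)/(-2 + S))*(-3) + S = -3*(-1 + S)/(-2 + S) + S = S - 3*(-1 + S)/(-2 + S))
(-11146 + O(v(0, 8)))/(-19043 - 39648) = (-11146 + (3 + (√(-3 + 8))² - 5*√(-3 + 8))/(-2 + √(-3 + 8)))/(-19043 - 39648) = (-11146 + (3 + (√5)² - 5*√5)/(-2 + √5))/(-58691) = (-11146 + (3 + 5 - 5*√5)/(-2 + √5))*(-1/58691) = (-11146 + (8 - 5*√5)/(-2 + √5))*(-1/58691) = 11146/58691 - (8 - 5*√5)/(58691*(-2 + √5))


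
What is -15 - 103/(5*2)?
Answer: -253/10 ≈ -25.300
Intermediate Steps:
-15 - 103/(5*2) = -15 - 103/10 = -253/10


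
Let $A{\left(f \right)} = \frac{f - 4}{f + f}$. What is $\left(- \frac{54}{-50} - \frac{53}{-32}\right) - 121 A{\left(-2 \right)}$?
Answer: $- \frac{143011}{800} \approx -178.76$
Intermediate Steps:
$A{\left(f \right)} = \frac{-4 + f}{2 f}$
$\left(- \frac{54}{-50} - \frac{53}{-32}\right) - 121 A{\left(-2 \right)} = \left(- \frac{54}{-50} - \frac{53}{-32}\right) - 121 \frac{-4 - 2}{2 \left(-2\right)} = \left(\left(-54\right) \left(- \frac{1}{50}\right) - - \frac{53}{32}\right) - 121 \cdot \frac{1}{2} \left(- \frac{1}{2}\right) \left(-6\right) = \left(\frac{27}{25} + \frac{53}{32}\right) - \frac{363}{2} = \frac{2189}{800} - \frac{363}{2} = - \frac{143011}{800}$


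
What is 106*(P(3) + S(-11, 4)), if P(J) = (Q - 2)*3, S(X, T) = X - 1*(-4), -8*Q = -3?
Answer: -5035/4 ≈ -1258.8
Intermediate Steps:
Q = 3/8 (Q = -⅛*(-3) = 3/8 ≈ 0.37500)
S(X, T) = 4 + X (S(X, T) = X + 4 = 4 + X)
P(J) = -39/8 (P(J) = (3/8 - 2)*3 = -13/8*3 = -39/8)
106*(P(3) + S(-11, 4)) = 106*(-39/8 + (4 - 11)) = 106*(-39/8 - 7) = 106*(-95/8) = -5035/4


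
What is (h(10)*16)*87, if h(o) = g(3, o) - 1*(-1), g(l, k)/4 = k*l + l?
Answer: 185136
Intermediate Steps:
g(l, k) = 4*l + 4*k*l (g(l, k) = 4*(k*l + l) = 4*(l + k*l) = 4*l + 4*k*l)
h(o) = 13 + 12*o (h(o) = 4*3*(1 + o) - 1*(-1) = (12 + 12*o) + 1 = 13 + 12*o)
(h(10)*16)*87 = ((13 + 12*10)*16)*87 = ((13 + 120)*16)*87 = (133*16)*87 = 2128*87 = 185136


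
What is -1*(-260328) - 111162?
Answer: 149166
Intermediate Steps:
-1*(-260328) - 111162 = 260328 - 111162 = 149166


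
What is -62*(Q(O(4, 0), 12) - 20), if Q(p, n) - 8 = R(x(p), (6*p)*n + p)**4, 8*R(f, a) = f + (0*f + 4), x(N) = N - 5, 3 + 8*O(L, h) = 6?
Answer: 6241104977/8388608 ≈ 744.00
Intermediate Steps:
O(L, h) = 3/8 (O(L, h) = -3/8 + (1/8)*6 = -3/8 + 3/4 = 3/8)
x(N) = -5 + N
R(f, a) = 1/2 + f/8 (R(f, a) = (f + (0*f + 4))/8 = (f + (0 + 4))/8 = (f + 4)/8 = (4 + f)/8 = 1/2 + f/8)
Q(p, n) = 8 + (-1/8 + p/8)**4 (Q(p, n) = 8 + (1/2 + (-5 + p)/8)**4 = 8 + (1/2 + (-5/8 + p/8))**4 = 8 + (-1/8 + p/8)**4)
-62*(Q(O(4, 0), 12) - 20) = -62*((8 + (-1 + 3/8)**4/4096) - 20) = -62*((8 + (-5/8)**4/4096) - 20) = -62*((8 + (1/4096)*(625/4096)) - 20) = -62*((8 + 625/16777216) - 20) = -62*(134218353/16777216 - 20) = -62*(-201325967/16777216) = 6241104977/8388608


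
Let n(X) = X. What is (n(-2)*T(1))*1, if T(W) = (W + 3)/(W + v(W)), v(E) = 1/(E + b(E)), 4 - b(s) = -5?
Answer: -80/11 ≈ -7.2727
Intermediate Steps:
b(s) = 9 (b(s) = 4 - 1*(-5) = 4 + 5 = 9)
v(E) = 1/(9 + E) (v(E) = 1/(E + 9) = 1/(9 + E))
T(W) = (3 + W)/(W + 1/(9 + W)) (T(W) = (W + 3)/(W + 1/(9 + W)) = (3 + W)/(W + 1/(9 + W)))
(n(-2)*T(1))*1 = -2*(3 + 1)*(9 + 1)/(1 + 1*(9 + 1))*1 = -2*4*10/(1 + 1*10)*1 = -2*4*10/(1 + 10)*1 = -2*4*10/11*1 = -2*40/11*1 = -80/11*1 = -80/11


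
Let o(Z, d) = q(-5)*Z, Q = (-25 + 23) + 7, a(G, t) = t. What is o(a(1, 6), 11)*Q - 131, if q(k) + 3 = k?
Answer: -371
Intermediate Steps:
q(k) = -3 + k
Q = 5 (Q = -2 + 7 = 5)
o(Z, d) = -8*Z (o(Z, d) = (-3 - 5)*Z = -8*Z)
o(a(1, 6), 11)*Q - 131 = -8*6*5 - 131 = -48*5 - 131 = -240 - 131 = -371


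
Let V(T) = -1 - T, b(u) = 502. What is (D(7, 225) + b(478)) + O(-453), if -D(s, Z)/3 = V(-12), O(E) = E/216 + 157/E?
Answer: 5072399/10872 ≈ 466.56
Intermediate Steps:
O(E) = 157/E + E/216 (O(E) = E*(1/216) + 157/E = E/216 + 157/E = 157/E + E/216)
D(s, Z) = -33 (D(s, Z) = -3*(-1 - 1*(-12)) = -3*(-1 + 12) = -3*11 = -33)
(D(7, 225) + b(478)) + O(-453) = (-33 + 502) + (157/(-453) + (1/216)*(-453)) = 469 + (157*(-1/453) - 151/72) = 469 + (-157/453 - 151/72) = 469 - 26569/10872 = 5072399/10872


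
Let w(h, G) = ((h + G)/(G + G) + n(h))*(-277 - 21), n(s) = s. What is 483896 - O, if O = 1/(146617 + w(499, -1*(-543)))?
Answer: 622974001591/1287413 ≈ 4.8390e+5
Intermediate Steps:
w(h, G) = -298*h - 149*(G + h)/G (w(h, G) = ((h + G)/(G + G) + h)*(-277 - 21) = ((G + h)/((2*G)) + h)*(-298) = ((G + h)*(1/(2*G)) + h)*(-298) = ((G + h)/(2*G) + h)*(-298) = (h + (G + h)/(2*G))*(-298) = -298*h - 149*(G + h)/G)
O = -543/1287413 (O = 1/(146617 + (-149 - 298*499 - 149*499/(-1*(-543)))) = 1/(146617 + (-149 - 148702 - 149*499/543)) = 1/(146617 + (-149 - 148702 - 149*499*1/543)) = 1/(146617 + (-149 - 148702 - 74351/543)) = 1/(146617 - 80900444/543) = 1/(-1287413/543) = -543/1287413 ≈ -0.00042178)
483896 - O = 483896 - 1*(-543/1287413) = 483896 + 543/1287413 = 622974001591/1287413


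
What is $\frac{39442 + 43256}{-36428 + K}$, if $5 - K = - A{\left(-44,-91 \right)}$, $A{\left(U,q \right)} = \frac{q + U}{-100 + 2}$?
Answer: $- \frac{2701468}{1189773} \approx -2.2706$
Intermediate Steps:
$A{\left(U,q \right)} = - \frac{U}{98} - \frac{q}{98}$ ($A{\left(U,q \right)} = \frac{U + q}{-98} = \left(U + q\right) \left(- \frac{1}{98}\right) = - \frac{U}{98} - \frac{q}{98}$)
$K = \frac{625}{98}$ ($K = 5 - - (\left(- \frac{1}{98}\right) \left(-44\right) - - \frac{13}{14}) = 5 - - (\frac{22}{49} + \frac{13}{14}) = 5 - \left(-1\right) \frac{135}{98} = 5 - - \frac{135}{98} = 5 + \frac{135}{98} = \frac{625}{98} \approx 6.3775$)
$\frac{39442 + 43256}{-36428 + K} = \frac{39442 + 43256}{-36428 + \frac{625}{98}} = \frac{82698}{- \frac{3569319}{98}} = 82698 \left(- \frac{98}{3569319}\right) = - \frac{2701468}{1189773}$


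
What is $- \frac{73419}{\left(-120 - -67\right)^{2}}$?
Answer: $- \frac{73419}{2809} \approx -26.137$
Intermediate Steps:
$- \frac{73419}{\left(-120 - -67\right)^{2}} = - \frac{73419}{\left(-120 + 67\right)^{2}} = - \frac{73419}{\left(-53\right)^{2}} = - \frac{73419}{2809}$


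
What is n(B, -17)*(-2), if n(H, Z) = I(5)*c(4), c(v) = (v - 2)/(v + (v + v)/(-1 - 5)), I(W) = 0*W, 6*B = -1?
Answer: 0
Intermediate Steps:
B = -⅙ (B = (⅙)*(-1) = -⅙ ≈ -0.16667)
I(W) = 0
c(v) = 3*(-2 + v)/(2*v) (c(v) = (-2 + v)/(v + (2*v)/(-6)) = (-2 + v)/(v + (2*v)*(-⅙)) = (-2 + v)/(v - v/3) = (-2 + v)/((2*v/3)) = (-2 + v)*(3/(2*v)) = 3*(-2 + v)/(2*v))
n(H, Z) = 0 (n(H, Z) = 0*(3/2 - 3/4) = 0*(3/2 - 3*¼) = 0*(3/2 - ¾) = 0*(¾) = 0)
n(B, -17)*(-2) = 0*(-2) = 0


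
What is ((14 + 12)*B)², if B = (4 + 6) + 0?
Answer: 67600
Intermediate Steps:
B = 10 (B = 10 + 0 = 10)
((14 + 12)*B)² = ((14 + 12)*10)² = (26*10)² = 260² = 67600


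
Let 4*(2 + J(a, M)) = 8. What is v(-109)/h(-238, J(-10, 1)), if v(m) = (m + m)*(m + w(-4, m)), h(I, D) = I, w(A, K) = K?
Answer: -23762/119 ≈ -199.68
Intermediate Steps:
J(a, M) = 0 (J(a, M) = -2 + (1/4)*8 = -2 + 2 = 0)
v(m) = 4*m**2 (v(m) = (m + m)*(m + m) = (2*m)*(2*m) = 4*m**2)
v(-109)/h(-238, J(-10, 1)) = (4*(-109)**2)/(-238) = (4*11881)*(-1/238) = 47524*(-1/238) = -23762/119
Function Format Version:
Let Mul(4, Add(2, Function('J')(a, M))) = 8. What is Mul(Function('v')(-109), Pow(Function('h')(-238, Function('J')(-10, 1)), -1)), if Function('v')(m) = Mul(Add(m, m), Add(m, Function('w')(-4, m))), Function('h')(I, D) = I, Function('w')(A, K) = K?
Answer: Rational(-23762, 119) ≈ -199.68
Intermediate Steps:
Function('J')(a, M) = 0 (Function('J')(a, M) = Add(-2, Mul(Rational(1, 4), 8)) = Add(-2, 2) = 0)
Function('v')(m) = Mul(4, Pow(m, 2)) (Function('v')(m) = Mul(Add(m, m), Add(m, m)) = Mul(Mul(2, m), Mul(2, m)) = Mul(4, Pow(m, 2)))
Mul(Function('v')(-109), Pow(Function('h')(-238, Function('J')(-10, 1)), -1)) = Mul(Mul(4, Pow(-109, 2)), Pow(-238, -1)) = Mul(Mul(4, 11881), Rational(-1, 238)) = Mul(47524, Rational(-1, 238)) = Rational(-23762, 119)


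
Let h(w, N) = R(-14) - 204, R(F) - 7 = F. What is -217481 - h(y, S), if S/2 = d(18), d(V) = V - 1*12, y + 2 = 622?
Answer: -217270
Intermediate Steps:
y = 620 (y = -2 + 622 = 620)
R(F) = 7 + F
d(V) = -12 + V (d(V) = V - 12 = -12 + V)
S = 12 (S = 2*(-12 + 18) = 2*6 = 12)
h(w, N) = -211 (h(w, N) = (7 - 14) - 204 = -7 - 204 = -211)
-217481 - h(y, S) = -217481 - 1*(-211) = -217481 + 211 = -217270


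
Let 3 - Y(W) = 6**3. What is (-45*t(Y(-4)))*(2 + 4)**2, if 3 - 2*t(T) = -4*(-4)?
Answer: 10530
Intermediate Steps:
Y(W) = -213 (Y(W) = 3 - 1*6**3 = 3 - 1*216 = 3 - 216 = -213)
t(T) = -13/2 (t(T) = 3/2 - (-1)*4*(-4)/2 = 3/2 - (-1)*(-16)/2 = 3/2 - 1/2*16 = 3/2 - 8 = -13/2)
(-45*t(Y(-4)))*(2 + 4)**2 = (-45*(-13/2))*(2 + 4)**2 = (585/2)*6**2 = (585/2)*36 = 10530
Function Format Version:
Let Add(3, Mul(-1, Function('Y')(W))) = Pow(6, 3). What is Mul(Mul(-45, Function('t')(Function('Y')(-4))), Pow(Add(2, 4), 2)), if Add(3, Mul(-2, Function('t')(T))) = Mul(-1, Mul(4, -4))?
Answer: 10530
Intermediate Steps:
Function('Y')(W) = -213 (Function('Y')(W) = Add(3, Mul(-1, Pow(6, 3))) = Add(3, Mul(-1, 216)) = Add(3, -216) = -213)
Function('t')(T) = Rational(-13, 2) (Function('t')(T) = Add(Rational(3, 2), Mul(Rational(-1, 2), Mul(-1, Mul(4, -4)))) = Add(Rational(3, 2), Mul(Rational(-1, 2), Mul(-1, -16))) = Add(Rational(3, 2), Mul(Rational(-1, 2), 16)) = Add(Rational(3, 2), -8) = Rational(-13, 2))
Mul(Mul(-45, Function('t')(Function('Y')(-4))), Pow(Add(2, 4), 2)) = Mul(Mul(-45, Rational(-13, 2)), Pow(Add(2, 4), 2)) = Mul(Rational(585, 2), Pow(6, 2)) = Mul(Rational(585, 2), 36) = 10530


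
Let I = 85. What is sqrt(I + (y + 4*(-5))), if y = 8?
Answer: sqrt(73) ≈ 8.5440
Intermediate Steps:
sqrt(I + (y + 4*(-5))) = sqrt(85 + (8 + 4*(-5))) = sqrt(85 + (8 - 20)) = sqrt(85 - 12) = sqrt(73)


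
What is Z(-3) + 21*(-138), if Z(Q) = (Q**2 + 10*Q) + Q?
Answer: -2922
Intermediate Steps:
Z(Q) = Q**2 + 11*Q
Z(-3) + 21*(-138) = -3*(11 - 3) + 21*(-138) = -3*8 - 2898 = -24 - 2898 = -2922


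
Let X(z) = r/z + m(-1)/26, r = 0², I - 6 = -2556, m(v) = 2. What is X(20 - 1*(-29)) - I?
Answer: 33151/13 ≈ 2550.1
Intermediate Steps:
I = -2550 (I = 6 - 2556 = -2550)
r = 0
X(z) = 1/13 (X(z) = 0/z + 2/26 = 0 + 2*(1/26) = 0 + 1/13 = 1/13)
X(20 - 1*(-29)) - I = 1/13 - 1*(-2550) = 1/13 + 2550 = 33151/13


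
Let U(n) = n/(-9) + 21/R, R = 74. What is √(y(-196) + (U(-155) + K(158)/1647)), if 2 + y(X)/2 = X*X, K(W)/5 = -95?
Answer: √126830870458602/40626 ≈ 277.21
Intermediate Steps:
K(W) = -475 (K(W) = 5*(-95) = -475)
y(X) = -4 + 2*X² (y(X) = -4 + 2*(X*X) = -4 + 2*X²)
U(n) = 21/74 - n/9 (U(n) = n/(-9) + 21/74 = n*(-⅑) + 21*(1/74) = -n/9 + 21/74 = 21/74 - n/9)
√(y(-196) + (U(-155) + K(158)/1647)) = √((-4 + 2*(-196)²) + ((21/74 - ⅑*(-155)) - 475/1647)) = √((-4 + 2*38416) + ((21/74 + 155/9) - 475*1/1647)) = √((-4 + 76832) + (11659/666 - 475/1647)) = √(76828 + 2098447/121878) = √(9365741431/121878) = √126830870458602/40626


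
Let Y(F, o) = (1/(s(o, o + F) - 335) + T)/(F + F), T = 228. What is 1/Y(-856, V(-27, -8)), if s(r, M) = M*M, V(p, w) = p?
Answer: -1334254048/177692713 ≈ -7.5088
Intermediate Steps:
s(r, M) = M²
Y(F, o) = (228 + 1/(-335 + (F + o)²))/(2*F) (Y(F, o) = (1/((o + F)² - 335) + 228)/(F + F) = (1/((F + o)² - 335) + 228)/((2*F)) = (1/(-335 + (F + o)²) + 228)*(1/(2*F)) = (228 + 1/(-335 + (F + o)²))*(1/(2*F)) = (228 + 1/(-335 + (F + o)²))/(2*F))
1/Y(-856, V(-27, -8)) = 1/((½)*(-76379 + 228*(-856 - 27)²)/(-856*(-335 + (-856 - 27)²))) = 1/((½)*(-1/856)*(-76379 + 228*(-883)²)/(-335 + (-883)²)) = 1/((½)*(-1/856)*(-76379 + 228*779689)/(-335 + 779689)) = 1/((½)*(-1/856)*(-76379 + 177769092)/779354) = 1/((½)*(-1/856)*(1/779354)*177692713) = 1/(-177692713/1334254048) = -1334254048/177692713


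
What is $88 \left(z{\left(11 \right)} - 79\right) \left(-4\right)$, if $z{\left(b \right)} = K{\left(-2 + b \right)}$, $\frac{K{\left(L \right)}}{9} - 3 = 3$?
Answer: $8800$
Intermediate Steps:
$K{\left(L \right)} = 54$ ($K{\left(L \right)} = 27 + 9 \cdot 3 = 27 + 27 = 54$)
$z{\left(b \right)} = 54$
$88 \left(z{\left(11 \right)} - 79\right) \left(-4\right) = 88 \left(54 - 79\right) \left(-4\right) = 88 \left(-25\right) \left(-4\right) = \left(-2200\right) \left(-4\right) = 8800$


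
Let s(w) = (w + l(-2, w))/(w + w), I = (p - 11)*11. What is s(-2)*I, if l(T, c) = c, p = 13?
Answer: 22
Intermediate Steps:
I = 22 (I = (13 - 11)*11 = 2*11 = 22)
s(w) = 1 (s(w) = (w + w)/(w + w) = (2*w)/((2*w)) = (2*w)*(1/(2*w)) = 1)
s(-2)*I = 1*22 = 22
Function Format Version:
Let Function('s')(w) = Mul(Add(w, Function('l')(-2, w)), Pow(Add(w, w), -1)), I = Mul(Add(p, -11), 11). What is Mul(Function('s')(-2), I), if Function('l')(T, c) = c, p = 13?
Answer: 22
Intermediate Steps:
I = 22 (I = Mul(Add(13, -11), 11) = Mul(2, 11) = 22)
Function('s')(w) = 1 (Function('s')(w) = Mul(Add(w, w), Pow(Add(w, w), -1)) = Mul(Mul(2, w), Pow(Mul(2, w), -1)) = Mul(Mul(2, w), Mul(Rational(1, 2), Pow(w, -1))) = 1)
Mul(Function('s')(-2), I) = Mul(1, 22) = 22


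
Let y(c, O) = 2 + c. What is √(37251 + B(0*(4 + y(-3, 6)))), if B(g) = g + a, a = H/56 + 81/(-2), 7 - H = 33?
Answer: √7293167/14 ≈ 192.90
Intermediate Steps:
H = -26 (H = 7 - 1*33 = 7 - 33 = -26)
a = -1147/28 (a = -26/56 + 81/(-2) = -26*1/56 + 81*(-½) = -13/28 - 81/2 = -1147/28 ≈ -40.964)
B(g) = -1147/28 + g (B(g) = g - 1147/28 = -1147/28 + g)
√(37251 + B(0*(4 + y(-3, 6)))) = √(37251 + (-1147/28 + 0*(4 + (2 - 3)))) = √(37251 + (-1147/28 + 0*(4 - 1))) = √(37251 + (-1147/28 + 0*3)) = √(37251 + (-1147/28 + 0)) = √(37251 - 1147/28) = √(1041881/28) = √7293167/14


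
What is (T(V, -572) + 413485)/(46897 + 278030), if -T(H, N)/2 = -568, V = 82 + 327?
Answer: 46069/36103 ≈ 1.2760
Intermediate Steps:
V = 409
T(H, N) = 1136 (T(H, N) = -2*(-568) = 1136)
(T(V, -572) + 413485)/(46897 + 278030) = (1136 + 413485)/(46897 + 278030) = 414621/324927 = 414621*(1/324927) = 46069/36103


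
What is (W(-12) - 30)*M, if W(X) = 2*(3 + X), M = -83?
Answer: 3984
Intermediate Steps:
W(X) = 6 + 2*X
(W(-12) - 30)*M = ((6 + 2*(-12)) - 30)*(-83) = ((6 - 24) - 30)*(-83) = (-18 - 30)*(-83) = -48*(-83) = 3984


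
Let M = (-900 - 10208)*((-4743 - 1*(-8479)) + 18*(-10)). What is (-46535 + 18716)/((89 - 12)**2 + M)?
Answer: 27819/39494119 ≈ 0.00070438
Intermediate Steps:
M = -39500048 (M = -11108*((-4743 + 8479) - 180) = -11108*(3736 - 180) = -11108*3556 = -39500048)
(-46535 + 18716)/((89 - 12)**2 + M) = (-46535 + 18716)/((89 - 12)**2 - 39500048) = -27819/(77**2 - 39500048) = -27819/(5929 - 39500048) = -27819/(-39494119) = -27819*(-1/39494119) = 27819/39494119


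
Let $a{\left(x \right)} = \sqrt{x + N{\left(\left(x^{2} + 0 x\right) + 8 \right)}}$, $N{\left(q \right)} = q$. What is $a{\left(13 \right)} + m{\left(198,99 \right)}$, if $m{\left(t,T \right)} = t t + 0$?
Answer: $39204 + \sqrt{190} \approx 39218.0$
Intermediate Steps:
$m{\left(t,T \right)} = t^{2}$ ($m{\left(t,T \right)} = t^{2} + 0 = t^{2}$)
$a{\left(x \right)} = \sqrt{8 + x + x^{2}}$ ($a{\left(x \right)} = \sqrt{x + \left(\left(x^{2} + 0 x\right) + 8\right)} = \sqrt{x + \left(\left(x^{2} + 0\right) + 8\right)} = \sqrt{x + \left(x^{2} + 8\right)} = \sqrt{x + \left(8 + x^{2}\right)} = \sqrt{8 + x + x^{2}}$)
$a{\left(13 \right)} + m{\left(198,99 \right)} = \sqrt{8 + 13 + 13^{2}} + 198^{2} = \sqrt{8 + 13 + 169} + 39204 = \sqrt{190} + 39204 = 39204 + \sqrt{190}$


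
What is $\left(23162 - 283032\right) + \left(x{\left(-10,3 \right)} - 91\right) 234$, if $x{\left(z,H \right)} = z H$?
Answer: $-288184$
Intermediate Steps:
$x{\left(z,H \right)} = H z$
$\left(23162 - 283032\right) + \left(x{\left(-10,3 \right)} - 91\right) 234 = \left(23162 - 283032\right) + \left(3 \left(-10\right) - 91\right) 234 = -259870 + \left(-30 - 91\right) 234 = -259870 - 28314 = -288184$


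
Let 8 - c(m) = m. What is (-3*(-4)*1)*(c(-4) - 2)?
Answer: 120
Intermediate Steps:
c(m) = 8 - m
(-3*(-4)*1)*(c(-4) - 2) = (-3*(-4)*1)*((8 - 1*(-4)) - 2) = (12*1)*((8 + 4) - 2) = 12*(12 - 2) = 12*10 = 120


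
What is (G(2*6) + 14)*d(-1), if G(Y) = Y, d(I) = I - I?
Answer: 0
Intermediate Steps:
d(I) = 0
(G(2*6) + 14)*d(-1) = (2*6 + 14)*0 = (12 + 14)*0 = 26*0 = 0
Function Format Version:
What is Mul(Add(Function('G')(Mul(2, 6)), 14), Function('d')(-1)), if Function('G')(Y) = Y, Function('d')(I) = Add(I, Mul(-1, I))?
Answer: 0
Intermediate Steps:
Function('d')(I) = 0
Mul(Add(Function('G')(Mul(2, 6)), 14), Function('d')(-1)) = Mul(Add(Mul(2, 6), 14), 0) = Mul(Add(12, 14), 0) = Mul(26, 0) = 0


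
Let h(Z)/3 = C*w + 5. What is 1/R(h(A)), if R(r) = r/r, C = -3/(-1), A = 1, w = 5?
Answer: 1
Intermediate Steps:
C = 3 (C = -3*(-1) = 3)
h(Z) = 60 (h(Z) = 3*(3*5 + 5) = 3*(15 + 5) = 3*20 = 60)
R(r) = 1
1/R(h(A)) = 1/1 = 1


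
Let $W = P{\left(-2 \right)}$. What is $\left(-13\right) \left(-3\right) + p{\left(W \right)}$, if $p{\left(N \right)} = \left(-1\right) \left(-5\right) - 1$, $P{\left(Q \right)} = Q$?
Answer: $43$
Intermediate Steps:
$W = -2$
$p{\left(N \right)} = 4$ ($p{\left(N \right)} = 5 - 1 = 4$)
$\left(-13\right) \left(-3\right) + p{\left(W \right)} = \left(-13\right) \left(-3\right) + 4 = 39 + 4 = 43$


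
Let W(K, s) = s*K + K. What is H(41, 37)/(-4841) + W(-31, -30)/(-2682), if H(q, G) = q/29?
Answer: -126319673/376523298 ≈ -0.33549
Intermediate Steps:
W(K, s) = K + K*s (W(K, s) = K*s + K = K + K*s)
H(q, G) = q/29 (H(q, G) = q*(1/29) = q/29)
H(41, 37)/(-4841) + W(-31, -30)/(-2682) = ((1/29)*41)/(-4841) - 31*(1 - 30)/(-2682) = (41/29)*(-1/4841) - 31*(-29)*(-1/2682) = -41/140389 + 899*(-1/2682) = -41/140389 - 899/2682 = -126319673/376523298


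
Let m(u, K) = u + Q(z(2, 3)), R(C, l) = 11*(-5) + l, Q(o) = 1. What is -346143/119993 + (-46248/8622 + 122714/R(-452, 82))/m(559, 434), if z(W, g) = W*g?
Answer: 2268965675461/434523451320 ≈ 5.2217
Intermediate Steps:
R(C, l) = -55 + l
m(u, K) = 1 + u (m(u, K) = u + 1 = 1 + u)
-346143/119993 + (-46248/8622 + 122714/R(-452, 82))/m(559, 434) = -346143/119993 + (-46248/8622 + 122714/(-55 + 82))/(1 + 559) = -346143*1/119993 + (-46248*1/8622 + 122714/27)/560 = -346143/119993 + (-7708/1437 + 122714*(1/27))*(1/560) = -346143/119993 + (-7708/1437 + 122714/27)*(1/560) = -346143/119993 + (58710634/12933)*(1/560) = -346143/119993 + 29355317/3621240 = 2268965675461/434523451320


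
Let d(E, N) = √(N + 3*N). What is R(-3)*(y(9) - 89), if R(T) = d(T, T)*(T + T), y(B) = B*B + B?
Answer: -12*I*√3 ≈ -20.785*I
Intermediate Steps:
y(B) = B + B² (y(B) = B² + B = B + B²)
d(E, N) = 2*√N (d(E, N) = √(4*N) = 2*√N)
R(T) = 4*T^(3/2) (R(T) = (2*√T)*(T + T) = (2*√T)*(2*T) = 4*T^(3/2))
R(-3)*(y(9) - 89) = (4*(-3)^(3/2))*(9*(1 + 9) - 89) = (4*(-3*I*√3))*(9*10 - 89) = (-12*I*√3)*(90 - 89) = -12*I*√3*1 = -12*I*√3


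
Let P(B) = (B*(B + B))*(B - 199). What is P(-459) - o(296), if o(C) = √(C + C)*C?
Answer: -277256196 - 1184*√37 ≈ -2.7726e+8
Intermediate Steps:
P(B) = 2*B²*(-199 + B) (P(B) = (B*(2*B))*(-199 + B) = (2*B²)*(-199 + B) = 2*B²*(-199 + B))
o(C) = √2*C^(3/2) (o(C) = √(2*C)*C = (√2*√C)*C = √2*C^(3/2))
P(-459) - o(296) = 2*(-459)²*(-199 - 459) - √2*296^(3/2) = 2*210681*(-658) - √2*592*√74 = -277256196 - 1184*√37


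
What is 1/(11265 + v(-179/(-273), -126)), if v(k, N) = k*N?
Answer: 13/145371 ≈ 8.9426e-5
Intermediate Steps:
v(k, N) = N*k
1/(11265 + v(-179/(-273), -126)) = 1/(11265 - (-22554)/(-273)) = 1/(11265 - (-22554)*(-1)/273) = 1/(11265 - 126*179/273) = 1/(11265 - 1074/13) = 1/(145371/13) = 13/145371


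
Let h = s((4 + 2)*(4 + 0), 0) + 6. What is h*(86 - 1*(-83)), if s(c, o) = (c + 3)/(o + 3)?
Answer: 2535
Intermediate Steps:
s(c, o) = (3 + c)/(3 + o)
h = 15 (h = (3 + (4 + 2)*(4 + 0))/(3 + 0) + 6 = (3 + 6*4)/3 + 6 = (3 + 24)/3 + 6 = (⅓)*27 + 6 = 9 + 6 = 15)
h*(86 - 1*(-83)) = 15*(86 - 1*(-83)) = 15*(86 + 83) = 15*169 = 2535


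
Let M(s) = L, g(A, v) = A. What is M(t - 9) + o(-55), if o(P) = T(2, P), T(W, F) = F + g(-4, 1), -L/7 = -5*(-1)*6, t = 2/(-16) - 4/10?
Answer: -269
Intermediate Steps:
t = -21/40 (t = 2*(-1/16) - 4*1/10 = -1/8 - 2/5 = -21/40 ≈ -0.52500)
L = -210 (L = -7*(-5*(-1))*6 = -35*6 = -7*30 = -210)
M(s) = -210
T(W, F) = -4 + F (T(W, F) = F - 4 = -4 + F)
o(P) = -4 + P
M(t - 9) + o(-55) = -210 + (-4 - 55) = -210 - 59 = -269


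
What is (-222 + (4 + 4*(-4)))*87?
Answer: -20358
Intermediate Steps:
(-222 + (4 + 4*(-4)))*87 = (-222 + (4 - 16))*87 = (-222 - 12)*87 = -234*87 = -20358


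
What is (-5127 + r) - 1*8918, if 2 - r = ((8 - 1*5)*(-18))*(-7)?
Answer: -14421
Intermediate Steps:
r = -376 (r = 2 - (8 - 1*5)*(-18)*(-7) = 2 - (8 - 5)*(-18)*(-7) = 2 - 3*(-18)*(-7) = 2 - (-54)*(-7) = 2 - 1*378 = 2 - 378 = -376)
(-5127 + r) - 1*8918 = (-5127 - 376) - 1*8918 = -5503 - 8918 = -14421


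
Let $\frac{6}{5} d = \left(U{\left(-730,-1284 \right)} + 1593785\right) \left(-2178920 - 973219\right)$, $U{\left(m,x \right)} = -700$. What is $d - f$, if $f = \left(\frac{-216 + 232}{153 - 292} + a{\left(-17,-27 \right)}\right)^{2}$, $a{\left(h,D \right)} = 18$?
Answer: $- \frac{161704705941801417}{38642} \approx -4.1847 \cdot 10^{12}$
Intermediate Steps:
$d = - \frac{8369375598025}{2}$ ($d = \frac{5 \left(-700 + 1593785\right) \left(-2178920 - 973219\right)}{6} = \frac{5 \cdot 1593085 \left(-3152139\right)}{6} = \frac{5}{6} \left(-5021625358815\right) = - \frac{8369375598025}{2} \approx -4.1847 \cdot 10^{12}$)
$f = \frac{6180196}{19321}$ ($f = \left(\frac{-216 + 232}{153 - 292} + 18\right)^{2} = \left(\frac{16}{-139} + 18\right)^{2} = \left(16 \left(- \frac{1}{139}\right) + 18\right)^{2} = \left(- \frac{16}{139} + 18\right)^{2} = \left(\frac{2486}{139}\right)^{2} = \frac{6180196}{19321} \approx 319.87$)
$d - f = - \frac{8369375598025}{2} - \frac{6180196}{19321} = - \frac{161704705941801417}{38642}$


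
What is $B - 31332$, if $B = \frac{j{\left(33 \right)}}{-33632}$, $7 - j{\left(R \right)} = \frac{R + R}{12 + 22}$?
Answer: $- \frac{8956941547}{285872} \approx -31332.0$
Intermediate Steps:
$j{\left(R \right)} = 7 - \frac{R}{17}$ ($j{\left(R \right)} = 7 - \frac{R + R}{12 + 22} = 7 - \frac{2 R}{34} = 7 - 2 R \frac{1}{34} = 7 - \frac{R}{17}$)
$B = - \frac{43}{285872}$ ($B = \frac{7 - \frac{33}{17}}{-33632} = \left(7 - \frac{33}{17}\right) \left(- \frac{1}{33632}\right) = \frac{86}{17} \left(- \frac{1}{33632}\right) = - \frac{43}{285872} \approx -0.00015042$)
$B - 31332 = - \frac{43}{285872} - 31332 = - \frac{8956941547}{285872}$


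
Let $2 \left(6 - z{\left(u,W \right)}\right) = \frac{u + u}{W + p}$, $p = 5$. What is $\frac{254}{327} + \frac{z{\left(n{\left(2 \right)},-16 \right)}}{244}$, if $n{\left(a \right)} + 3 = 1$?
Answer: $\frac{175666}{219417} \approx 0.8006$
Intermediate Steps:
$n{\left(a \right)} = -2$ ($n{\left(a \right)} = -3 + 1 = -2$)
$z{\left(u,W \right)} = 6 - \frac{u}{5 + W}$ ($z{\left(u,W \right)} = 6 - \frac{\left(u + u\right) \frac{1}{W + 5}}{2} = 6 - \frac{2 u \frac{1}{5 + W}}{2} = 6 - \frac{u}{5 + W}$)
$\frac{254}{327} + \frac{z{\left(n{\left(2 \right)},-16 \right)}}{244} = \frac{254}{327} + \frac{\frac{1}{5 - 16} \left(30 - -2 + 6 \left(-16\right)\right)}{244} = 254 \cdot \frac{1}{327} + \frac{30 + 2 - 96}{-11} \cdot \frac{1}{244} = \frac{254}{327} + \left(- \frac{1}{11}\right) \left(-64\right) \frac{1}{244} = \frac{254}{327} + \frac{64}{11} \cdot \frac{1}{244} = \frac{254}{327} + \frac{16}{671} = \frac{175666}{219417}$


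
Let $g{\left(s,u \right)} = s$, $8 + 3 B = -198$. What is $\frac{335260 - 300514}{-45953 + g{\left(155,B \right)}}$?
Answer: $- \frac{5791}{7633} \approx -0.75868$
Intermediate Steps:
$B = - \frac{206}{3}$ ($B = - \frac{8}{3} + \frac{1}{3} \left(-198\right) = - \frac{8}{3} - 66 = - \frac{206}{3} \approx -68.667$)
$\frac{335260 - 300514}{-45953 + g{\left(155,B \right)}} = \frac{335260 - 300514}{-45953 + 155} = \frac{34746}{-45798} = 34746 \left(- \frac{1}{45798}\right) = - \frac{5791}{7633}$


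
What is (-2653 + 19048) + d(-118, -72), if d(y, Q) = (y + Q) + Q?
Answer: 16133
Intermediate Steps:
d(y, Q) = y + 2*Q (d(y, Q) = (Q + y) + Q = y + 2*Q)
(-2653 + 19048) + d(-118, -72) = (-2653 + 19048) + (-118 + 2*(-72)) = 16395 + (-118 - 144) = 16395 - 262 = 16133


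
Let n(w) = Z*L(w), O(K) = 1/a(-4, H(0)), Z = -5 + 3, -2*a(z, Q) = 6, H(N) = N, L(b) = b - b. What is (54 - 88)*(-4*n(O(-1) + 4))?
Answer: 0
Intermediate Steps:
L(b) = 0
a(z, Q) = -3 (a(z, Q) = -1/2*6 = -3)
Z = -2
O(K) = -1/3 (O(K) = 1/(-3) = -1/3)
n(w) = 0 (n(w) = -2*0 = 0)
(54 - 88)*(-4*n(O(-1) + 4)) = (54 - 88)*(-4*0) = -34*0 = 0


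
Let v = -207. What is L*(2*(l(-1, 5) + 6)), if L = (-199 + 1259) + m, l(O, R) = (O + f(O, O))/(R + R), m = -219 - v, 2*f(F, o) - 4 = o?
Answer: 63404/5 ≈ 12681.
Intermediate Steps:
f(F, o) = 2 + o/2
m = -12 (m = -219 - 1*(-207) = -219 + 207 = -12)
l(O, R) = (2 + 3*O/2)/(2*R) (l(O, R) = (O + (2 + O/2))/(R + R) = (2 + 3*O/2)/((2*R)) = (2 + 3*O/2)*(1/(2*R)) = (2 + 3*O/2)/(2*R))
L = 1048 (L = (-199 + 1259) - 12 = 1060 - 12 = 1048)
L*(2*(l(-1, 5) + 6)) = 1048*(2*((1/4)*(4 + 3*(-1))/5 + 6)) = 1048*(2*((1/4)*(1/5)*(4 - 3) + 6)) = 1048*(2*((1/4)*(1/5)*1 + 6)) = 1048*(2*(1/20 + 6)) = 1048*(2*(121/20)) = 1048*(121/10) = 63404/5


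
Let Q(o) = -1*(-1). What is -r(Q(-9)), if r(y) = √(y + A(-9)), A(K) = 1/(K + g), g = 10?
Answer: -√2 ≈ -1.4142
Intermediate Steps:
A(K) = 1/(10 + K) (A(K) = 1/(K + 10) = 1/(10 + K))
Q(o) = 1
r(y) = √(1 + y) (r(y) = √(y + 1/(10 - 9)) = √(y + 1/1) = √(y + 1) = √(1 + y))
-r(Q(-9)) = -√(1 + 1) = -√2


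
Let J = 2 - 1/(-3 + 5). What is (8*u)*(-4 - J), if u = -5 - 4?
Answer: 396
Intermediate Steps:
J = 3/2 (J = 2 - 1/2 = 2 - 1*½ = 2 - ½ = 3/2 ≈ 1.5000)
u = -9
(8*u)*(-4 - J) = (8*(-9))*(-4 - 1*3/2) = -72*(-4 - 3/2) = -72*(-11/2) = 396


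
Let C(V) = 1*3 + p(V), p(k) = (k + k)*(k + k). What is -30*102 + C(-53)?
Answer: 8179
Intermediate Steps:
p(k) = 4*k**2 (p(k) = (2*k)*(2*k) = 4*k**2)
C(V) = 3 + 4*V**2 (C(V) = 1*3 + 4*V**2 = 3 + 4*V**2)
-30*102 + C(-53) = -30*102 + (3 + 4*(-53)**2) = -3060 + (3 + 4*2809) = -3060 + (3 + 11236) = -3060 + 11239 = 8179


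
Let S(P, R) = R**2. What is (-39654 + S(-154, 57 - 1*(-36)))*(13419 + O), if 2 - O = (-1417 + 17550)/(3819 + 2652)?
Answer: -299133339310/719 ≈ -4.1604e+8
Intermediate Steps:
O = -3191/6471 (O = 2 - (-1417 + 17550)/(3819 + 2652) = 2 - 16133/6471 = -3191/6471 ≈ -0.49312)
(-39654 + S(-154, 57 - 1*(-36)))*(13419 + O) = (-39654 + (57 - 1*(-36))**2)*(13419 - 3191/6471) = (-39654 + (57 + 36)**2)*(86831158/6471) = (-39654 + 93**2)*(86831158/6471) = (-39654 + 8649)*(86831158/6471) = -31005*86831158/6471 = -299133339310/719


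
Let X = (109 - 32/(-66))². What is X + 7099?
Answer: 20784580/1089 ≈ 19086.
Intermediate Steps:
X = 13053769/1089 (X = (109 - 32*(-1/66))² = (109 + 16/33)² = (3613/33)² = 13053769/1089 ≈ 11987.)
X + 7099 = 13053769/1089 + 7099 = 20784580/1089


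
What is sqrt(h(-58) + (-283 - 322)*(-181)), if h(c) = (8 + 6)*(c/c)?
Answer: sqrt(109519) ≈ 330.94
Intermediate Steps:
h(c) = 14 (h(c) = 14*1 = 14)
sqrt(h(-58) + (-283 - 322)*(-181)) = sqrt(14 + (-283 - 322)*(-181)) = sqrt(14 - 605*(-181)) = sqrt(14 + 109505) = sqrt(109519)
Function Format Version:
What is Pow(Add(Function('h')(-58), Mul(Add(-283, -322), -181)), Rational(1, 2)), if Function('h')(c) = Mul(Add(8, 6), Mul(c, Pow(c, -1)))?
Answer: Pow(109519, Rational(1, 2)) ≈ 330.94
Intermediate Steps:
Function('h')(c) = 14 (Function('h')(c) = Mul(14, 1) = 14)
Pow(Add(Function('h')(-58), Mul(Add(-283, -322), -181)), Rational(1, 2)) = Pow(Add(14, Mul(Add(-283, -322), -181)), Rational(1, 2)) = Pow(Add(14, Mul(-605, -181)), Rational(1, 2)) = Pow(Add(14, 109505), Rational(1, 2)) = Pow(109519, Rational(1, 2))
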